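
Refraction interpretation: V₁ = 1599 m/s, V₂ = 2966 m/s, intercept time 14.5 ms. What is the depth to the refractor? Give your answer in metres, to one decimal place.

θ_c = arcsin(1599/2966) = 32.62°; cos θ_c = 0.8422.
tᵢ = 2h cos θ_c/V₁ ⇒ h = tᵢ·V₁/(2 cos θ_c) = 0.0145·1599/(2·0.8422) = 13.76 m.

13.8 m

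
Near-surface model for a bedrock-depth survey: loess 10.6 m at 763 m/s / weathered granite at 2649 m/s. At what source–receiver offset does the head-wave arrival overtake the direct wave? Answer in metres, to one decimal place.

28.5 m

x_cross = 2h·√((V₂+V₁)/(V₂−V₁)).
(V₂+V₁)/(V₂−V₁) = (2649+763)/(2649−763) = 1.8091; √ = 1.3450.
x_cross = 2·10.6·1.3450 = 28.51 m.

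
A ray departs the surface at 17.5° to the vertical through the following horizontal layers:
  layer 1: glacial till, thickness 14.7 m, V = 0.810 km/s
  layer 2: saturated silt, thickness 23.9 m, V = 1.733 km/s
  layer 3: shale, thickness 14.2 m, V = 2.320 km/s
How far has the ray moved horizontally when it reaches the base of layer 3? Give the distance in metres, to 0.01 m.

Apply Snell's law at each interface; in layer i the horizontal offset is hᵢ·tan θᵢ.
Layer 1: θ = 17.50°; offset = 14.7·tan 17.50° = 4.6349 m.
Layer 2: sin θ = 1.733·sin 17.5°/0.810 = 0.6434, θ = 40.04°; offset = 23.9·tan 40.04° = 20.0850 m.
Layer 3: sin θ = 2.320·sin 17.5°/0.810 = 0.8613, θ = 59.46°; offset = 14.2·tan 59.46° = 24.0690 m.
Summing the layer offsets gives 48.7890 m.

48.79 m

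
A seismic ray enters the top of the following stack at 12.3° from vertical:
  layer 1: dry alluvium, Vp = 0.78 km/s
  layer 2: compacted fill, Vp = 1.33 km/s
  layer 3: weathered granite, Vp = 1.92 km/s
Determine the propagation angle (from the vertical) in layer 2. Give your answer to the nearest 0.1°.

21.3°

Snell's law across each interface conserves sin θ / V, so sin θ_2 = V_2·sin θ₁/V₁.
sin θ_2 = 1.33 × sin 12.3° / 0.78 = 0.3632.
θ_2 = arcsin 0.3632 = 21.30°.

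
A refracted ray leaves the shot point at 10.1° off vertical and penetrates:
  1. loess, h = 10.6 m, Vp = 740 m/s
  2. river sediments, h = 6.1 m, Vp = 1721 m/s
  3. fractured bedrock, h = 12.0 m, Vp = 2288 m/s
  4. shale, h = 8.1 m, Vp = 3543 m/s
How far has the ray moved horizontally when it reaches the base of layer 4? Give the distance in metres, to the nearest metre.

25 m

Apply Snell's law at each interface; in layer i the horizontal offset is hᵢ·tan θᵢ.
Layer 1: θ = 10.10°; offset = 10.6·tan 10.10° = 1.888 m.
Layer 2: sin θ = 1721·sin 10.1°/740 = 0.4078, θ = 24.07°; offset = 6.1·tan 24.07° = 2.725 m.
Layer 3: sin θ = 2288·sin 10.1°/740 = 0.5422, θ = 32.83°; offset = 12.0·tan 32.83° = 7.744 m.
Layer 4: sin θ = 3543·sin 10.1°/740 = 0.8396, θ = 57.10°; offset = 8.1·tan 57.10° = 12.521 m.
Total horizontal offset = 24.878 m.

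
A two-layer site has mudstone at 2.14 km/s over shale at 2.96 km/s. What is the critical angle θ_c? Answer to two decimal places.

At critical incidence the refracted ray runs along the interface (θ₂ = 90°), so sin θ_c = V₁/V₂.
θ_c = arcsin(2.14/2.96) = arcsin 0.7230 = 46.30°.

46.30°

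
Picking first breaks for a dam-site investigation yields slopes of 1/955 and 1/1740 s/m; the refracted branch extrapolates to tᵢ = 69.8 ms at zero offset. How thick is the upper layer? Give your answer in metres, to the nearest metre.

40 m

h = tᵢ·V₁·V₂ / (2·√(V₂²−V₁²)).
√(V₂²−V₁²) = √(1740² − 955²) = 1454.5 m/s.
h = 0.0698 s × 955 × 1740 / (2 × 1454.5) = 39.87 m.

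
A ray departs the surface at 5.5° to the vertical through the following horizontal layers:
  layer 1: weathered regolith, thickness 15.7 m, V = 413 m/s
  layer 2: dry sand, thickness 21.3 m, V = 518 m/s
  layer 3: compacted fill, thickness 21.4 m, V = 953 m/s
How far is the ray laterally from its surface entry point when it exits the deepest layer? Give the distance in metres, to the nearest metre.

9 m

Ray parameter p = sin 5.5° / 413 m/s = 2.3207e-04 s/m.
Layer 1: θ = 5.50°; offset = 15.7·tan 5.50° = 1.512 m.
Layer 2: sin θ = p·518 = 0.1202 → θ = 6.90°; offset = 21.3·tan 6.90° = 2.579 m.
Layer 3: sin θ = p·953 = 0.2212 → θ = 12.78°; offset = 21.4·tan 12.78° = 4.853 m.
Summing the layer offsets gives 8.944 m.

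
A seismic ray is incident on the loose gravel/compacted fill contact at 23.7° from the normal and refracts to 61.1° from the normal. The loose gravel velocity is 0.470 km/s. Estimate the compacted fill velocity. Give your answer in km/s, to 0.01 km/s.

sin 23.7° = 0.4019; sin 61.1° = 0.8755.
V₂ = V₁·(sin θ₂/sin θ₁) = 0.470·(0.8755/0.4019) = 1.02 km/s.

1.02 km/s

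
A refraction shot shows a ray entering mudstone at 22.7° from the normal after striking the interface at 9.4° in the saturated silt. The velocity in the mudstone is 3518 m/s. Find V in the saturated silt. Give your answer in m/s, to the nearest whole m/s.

Snell's law: sin 9.4°/V₁ = sin 22.7°/V₂.
V₁ = V₂·sin 9.4°/sin 22.7° = 3518 × 0.4232 = 1488.91 m/s.

1489 m/s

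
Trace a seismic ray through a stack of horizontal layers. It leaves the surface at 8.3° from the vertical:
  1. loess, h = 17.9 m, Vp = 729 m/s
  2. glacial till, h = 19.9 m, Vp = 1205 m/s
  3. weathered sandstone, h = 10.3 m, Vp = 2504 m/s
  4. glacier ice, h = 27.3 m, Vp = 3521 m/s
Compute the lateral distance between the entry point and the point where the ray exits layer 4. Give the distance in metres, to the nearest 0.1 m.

39.9 m

Apply Snell's law at each interface; in layer i the horizontal offset is hᵢ·tan θᵢ.
Layer 1: θ = 8.30°; offset = 17.9·tan 8.30° = 2.611 m.
Layer 2: sin θ = 1205·sin 8.3°/729 = 0.2386, θ = 13.80°; offset = 19.9·tan 13.80° = 4.890 m.
Layer 3: sin θ = 2504·sin 8.3°/729 = 0.4958, θ = 29.73°; offset = 10.3·tan 29.73° = 5.881 m.
Layer 4: sin θ = 3521·sin 8.3°/729 = 0.6972, θ = 44.20°; offset = 27.3·tan 44.20° = 26.553 m.
Σ offsets = 39.935 m.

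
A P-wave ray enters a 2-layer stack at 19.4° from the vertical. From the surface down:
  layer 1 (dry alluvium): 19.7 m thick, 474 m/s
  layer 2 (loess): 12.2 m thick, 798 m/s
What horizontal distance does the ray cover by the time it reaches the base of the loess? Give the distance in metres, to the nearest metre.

15 m

Apply Snell's law at each interface; in layer i the horizontal offset is hᵢ·tan θᵢ.
Layer 1: θ = 19.40°; offset = 19.7·tan 19.40° = 6.937 m.
Layer 2: sin θ = 798·sin 19.4°/474 = 0.5592, θ = 34.00°; offset = 12.2·tan 34.00° = 8.229 m.
Total horizontal offset = 15.167 m.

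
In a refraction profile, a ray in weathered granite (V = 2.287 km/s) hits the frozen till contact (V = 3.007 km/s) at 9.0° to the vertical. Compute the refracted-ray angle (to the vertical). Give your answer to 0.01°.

Snell's law: sin θ₂ = (V₂/V₁)·sin θ₁ = (3.007/2.287)·sin 9.0° = 0.2057.
θ₂ = arcsin 0.2057 = 11.87° from the normal.

11.87°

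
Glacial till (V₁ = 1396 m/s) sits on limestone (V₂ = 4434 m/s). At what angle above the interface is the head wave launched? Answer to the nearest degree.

72°

Critical incidence: sin θ_c = V₁/V₂ = 1396/4434 = 0.3148.
θ_c = arcsin 0.3148 = 18.35°.
Measured from the interface: 90° − 18.35° = 71.65°.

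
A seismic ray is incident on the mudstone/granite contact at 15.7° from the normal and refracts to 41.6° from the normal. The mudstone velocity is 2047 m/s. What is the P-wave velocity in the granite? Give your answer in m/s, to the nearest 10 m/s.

5020 m/s

sin 15.7° = 0.2706; sin 41.6° = 0.6639.
V₂ = V₁·(sin θ₂/sin θ₁) = 2047·(0.6639/0.2706) = 5022.38 m/s.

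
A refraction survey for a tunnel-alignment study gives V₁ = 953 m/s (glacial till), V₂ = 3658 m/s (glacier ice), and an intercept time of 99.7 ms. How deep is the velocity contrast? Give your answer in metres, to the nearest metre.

h = tᵢ·V₁·V₂ / (2·√(V₂²−V₁²)).
√(V₂²−V₁²) = √(3658² − 953²) = 3531.7 m/s.
h = 0.0997 s × 953 × 3658 / (2 × 3531.7) = 49.21 m.

49 m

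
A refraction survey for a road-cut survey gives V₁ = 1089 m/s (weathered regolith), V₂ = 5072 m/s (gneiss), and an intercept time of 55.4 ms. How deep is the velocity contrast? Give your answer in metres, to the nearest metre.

31 m

h = tᵢ·V₁·V₂ / (2·√(V₂²−V₁²)).
√(V₂²−V₁²) = √(5072² − 1089²) = 4953.7 m/s.
h = 0.0554 s × 1089 × 5072 / (2 × 4953.7) = 30.89 m.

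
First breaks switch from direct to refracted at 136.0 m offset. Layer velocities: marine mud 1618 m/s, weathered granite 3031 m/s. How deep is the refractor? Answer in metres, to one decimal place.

h = (x_cross/2)·√((V₂−V₁)/(V₂+V₁)).
(V₂−V₁)/(V₂+V₁) = (3031−1618)/(3031+1618) = 0.3039; √ = 0.5513.
h = (136.0/2)·0.5513 = 37.49 m.

37.5 m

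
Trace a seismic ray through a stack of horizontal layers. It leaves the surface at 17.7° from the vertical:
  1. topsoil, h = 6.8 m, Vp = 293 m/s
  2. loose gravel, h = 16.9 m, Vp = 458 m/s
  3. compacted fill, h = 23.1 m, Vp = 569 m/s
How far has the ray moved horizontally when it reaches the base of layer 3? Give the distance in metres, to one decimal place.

Ray parameter p = sin 17.7° / 293 m/s = 1.0377e-03 s/m.
Layer 1: θ = 17.70°; offset = 6.8·tan 17.70° = 2.170 m.
Layer 2: sin θ = p·458 = 0.4752 → θ = 28.38°; offset = 16.9·tan 28.38° = 9.128 m.
Layer 3: sin θ = p·569 = 0.5904 → θ = 36.19°; offset = 23.1·tan 36.19° = 16.899 m.
Total horizontal offset = 28.197 m.

28.2 m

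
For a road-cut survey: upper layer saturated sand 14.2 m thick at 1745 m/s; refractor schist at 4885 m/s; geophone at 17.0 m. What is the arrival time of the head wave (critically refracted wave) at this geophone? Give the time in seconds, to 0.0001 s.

0.0187 s

t = x/V₂ + 2h·√(V₂²−V₁²)/(V₁V₂).
√(V₂²−V₁²) = √(4885²−1745²) = 4562.7 m/s; delay term = 2·14.2·4562.7/(1745·4885) = 0.01520 s.
t = 17.0/4885 + 0.01520 = 0.01868 s.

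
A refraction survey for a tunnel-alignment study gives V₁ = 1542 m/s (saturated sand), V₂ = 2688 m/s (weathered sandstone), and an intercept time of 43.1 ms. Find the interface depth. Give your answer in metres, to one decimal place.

40.6 m

h = tᵢ·V₁·V₂ / (2·√(V₂²−V₁²)).
√(V₂²−V₁²) = √(2688² − 1542²) = 2201.7 m/s.
h = 0.0431 s × 1542 × 2688 / (2 × 2201.7) = 40.57 m.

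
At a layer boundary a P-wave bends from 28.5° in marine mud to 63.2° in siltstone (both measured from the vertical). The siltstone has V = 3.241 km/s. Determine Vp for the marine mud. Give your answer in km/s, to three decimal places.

sin 28.5° = 0.4772; sin 63.2° = 0.8926.
V₁ = V₂·(sin θ₁/sin θ₂) = 3.241·(0.4772/0.8926) = 1.733 km/s.

1.733 km/s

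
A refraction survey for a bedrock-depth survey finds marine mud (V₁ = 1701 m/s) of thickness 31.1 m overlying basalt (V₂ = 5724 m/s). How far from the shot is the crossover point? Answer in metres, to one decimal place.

x_cross = 2h·√((V₂+V₁)/(V₂−V₁)).
(V₂+V₁)/(V₂−V₁) = (5724+1701)/(5724−1701) = 1.8456; √ = 1.3585.
x_cross = 2·31.1·1.3585 = 84.50 m.

84.5 m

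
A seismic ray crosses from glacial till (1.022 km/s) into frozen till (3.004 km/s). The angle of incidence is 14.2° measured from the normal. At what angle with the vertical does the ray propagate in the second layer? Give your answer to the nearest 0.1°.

46.1°

Snell's law: sin θ₂ = (V₂/V₁)·sin θ₁ = (3.004/1.022)·sin 14.2° = 0.7210.
θ₂ = arcsin 0.7210 = 46.14° from the normal.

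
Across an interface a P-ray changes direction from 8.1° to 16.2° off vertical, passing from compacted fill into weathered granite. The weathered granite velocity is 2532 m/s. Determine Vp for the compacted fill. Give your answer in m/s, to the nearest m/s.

Snell's law: sin 8.1°/V₁ = sin 16.2°/V₂.
V₁ = V₂·sin 8.1°/sin 16.2° = 2532 × 0.5050 = 1278.76 m/s.

1279 m/s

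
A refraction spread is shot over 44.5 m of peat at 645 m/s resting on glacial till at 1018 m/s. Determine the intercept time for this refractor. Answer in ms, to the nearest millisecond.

tᵢ = 2h·√(V₂²−V₁²)/(V₁V₂).
√(V₂²−V₁²) = √(1018²−645²) = 787.6 m/s.
tᵢ = 2·44.5·787.6/(645·1018) = 0.10675 s.

107 ms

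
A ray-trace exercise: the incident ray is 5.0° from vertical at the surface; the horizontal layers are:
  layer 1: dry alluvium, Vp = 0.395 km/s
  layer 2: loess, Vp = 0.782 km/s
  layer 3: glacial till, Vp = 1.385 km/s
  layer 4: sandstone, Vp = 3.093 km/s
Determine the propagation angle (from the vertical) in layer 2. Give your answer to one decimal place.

Ray parameter p = sin 5.0° / 0.395 = 2.2065e-01 s/km.
sin θ_2 = p·V_2 = 2.2065e-01 × 0.782 = 0.1725.
θ_2 = arcsin 0.1725 = 9.94°.

9.9°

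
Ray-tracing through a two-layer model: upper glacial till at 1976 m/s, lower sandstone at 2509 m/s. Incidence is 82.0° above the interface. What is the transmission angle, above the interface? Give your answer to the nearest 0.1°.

79.8°

Convert to the normal: θ₁ = 90° − 82.0° = 8.0°.
Snell's law: sin θ₂ = (V₂/V₁)·sin θ₁ = (2509/1976)·sin 8.0° = 0.1767.
θ₂ = sin⁻¹(0.1767) = 10.18° (from vertical).
From the interface: 90° − 10.18° = 79.82°.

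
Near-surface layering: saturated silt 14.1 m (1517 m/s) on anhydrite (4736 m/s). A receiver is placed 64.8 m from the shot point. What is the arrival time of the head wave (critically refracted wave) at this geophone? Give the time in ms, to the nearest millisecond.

31 ms

t = x/V₂ + 2h·√(V₂²−V₁²)/(V₁V₂).
√(V₂²−V₁²) = √(4736²−1517²) = 4486.5 m/s; delay term = 2·14.1·4486.5/(1517·4736) = 0.01761 s.
t = 64.8/4736 + 0.01761 = 0.03129 s.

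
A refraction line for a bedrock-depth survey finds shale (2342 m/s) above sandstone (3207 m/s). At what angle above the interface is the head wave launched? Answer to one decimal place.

43.1°

At critical incidence the refracted ray runs along the interface (θ₂ = 90°), so sin θ_c = V₁/V₂.
θ_c = arcsin(2342/3207) = arcsin 0.7303 = 46.91°.
Measured from the interface: 90° − 46.91° = 43.09°.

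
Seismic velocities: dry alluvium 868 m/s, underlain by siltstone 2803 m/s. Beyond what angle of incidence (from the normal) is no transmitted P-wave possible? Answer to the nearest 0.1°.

Critical incidence: sin θ_c = V₁/V₂ = 868/2803 = 0.3097.
θ_c = arcsin 0.3097 = 18.04°.

18.0°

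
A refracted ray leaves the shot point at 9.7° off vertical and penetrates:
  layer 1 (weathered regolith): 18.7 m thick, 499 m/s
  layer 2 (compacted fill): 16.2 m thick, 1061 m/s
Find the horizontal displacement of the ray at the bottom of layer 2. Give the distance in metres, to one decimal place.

9.4 m

Apply Snell's law at each interface; in layer i the horizontal offset is hᵢ·tan θᵢ.
Layer 1: θ = 9.70°; offset = 18.7·tan 9.70° = 3.196 m.
Layer 2: sin θ = 1061·sin 9.7°/499 = 0.3583, θ = 20.99°; offset = 16.2·tan 20.99° = 6.216 m.
Total horizontal offset = 9.413 m.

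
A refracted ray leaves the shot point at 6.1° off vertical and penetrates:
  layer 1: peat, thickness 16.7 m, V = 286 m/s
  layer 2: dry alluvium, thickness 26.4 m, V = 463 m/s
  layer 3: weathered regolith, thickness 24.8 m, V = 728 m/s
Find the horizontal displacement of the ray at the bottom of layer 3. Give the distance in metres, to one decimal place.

Ray parameter p = sin 6.1° / 286 m/s = 3.7155e-04 s/m.
Layer 1: θ = 6.10°; offset = 16.7·tan 6.10° = 1.785 m.
Layer 2: sin θ = p·463 = 0.1720 → θ = 9.91°; offset = 26.4·tan 9.91° = 4.610 m.
Layer 3: sin θ = p·728 = 0.2705 → θ = 15.69°; offset = 24.8·tan 15.69° = 6.968 m.
Summing the layer offsets gives 13.363 m.

13.4 m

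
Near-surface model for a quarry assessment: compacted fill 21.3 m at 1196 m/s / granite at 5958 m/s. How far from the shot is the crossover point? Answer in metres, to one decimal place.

52.2 m

θ_c = arcsin(1196/5958) = 11.58°, so cos θ_c = 0.9796 and tᵢ = 2h cos θ_c/V₁ = 0.0349 s.
At crossover x/V₁ = x/V₂ + tᵢ ⇒ x = tᵢ/(1/V₁ − 1/V₂) = 0.03489/(8.3612e-04 − 1.6784e-04) = 52.21 m.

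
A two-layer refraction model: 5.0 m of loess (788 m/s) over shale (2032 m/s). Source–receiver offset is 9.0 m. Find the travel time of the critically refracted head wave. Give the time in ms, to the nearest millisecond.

t = x/V₂ + 2h·√(V₂²−V₁²)/(V₁V₂).
√(V₂²−V₁²) = √(2032²−788²) = 1873.0 m/s; delay term = 2·5.0·1873.0/(788·2032) = 0.01170 s.
t = 9.0/2032 + 0.01170 = 0.01613 s.

16 ms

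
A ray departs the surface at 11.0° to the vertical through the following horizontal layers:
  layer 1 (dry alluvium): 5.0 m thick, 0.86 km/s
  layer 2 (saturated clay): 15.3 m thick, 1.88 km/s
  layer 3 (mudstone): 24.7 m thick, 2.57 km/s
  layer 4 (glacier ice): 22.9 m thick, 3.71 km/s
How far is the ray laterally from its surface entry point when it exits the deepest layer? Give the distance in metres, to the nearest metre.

58 m

Ray parameter p = sin 11.0° / 0.86 km/s = 2.2187e-01 s/km.
Layer 1: θ = 11.00°; offset = 5.0·tan 11.00° = 0.972 m.
Layer 2: sin θ = p·1.88 = 0.4171 → θ = 24.65°; offset = 15.3·tan 24.65° = 7.022 m.
Layer 3: sin θ = p·2.57 = 0.5702 → θ = 34.76°; offset = 24.7·tan 34.76° = 17.144 m.
Layer 4: sin θ = p·3.71 = 0.8231 → θ = 55.40°; offset = 22.9·tan 55.40° = 33.196 m.
Σ offsets = 58.334 m.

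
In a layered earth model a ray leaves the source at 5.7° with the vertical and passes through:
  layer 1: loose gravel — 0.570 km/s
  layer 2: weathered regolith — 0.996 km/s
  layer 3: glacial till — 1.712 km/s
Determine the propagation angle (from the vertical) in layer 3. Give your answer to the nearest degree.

Snell's law across each interface conserves sin θ / V, so sin θ_3 = V_3·sin θ₁/V₁.
sin θ_3 = 1.712 × sin 5.7° / 0.570 = 0.2983.
θ_3 = 17.36° from the vertical.

17°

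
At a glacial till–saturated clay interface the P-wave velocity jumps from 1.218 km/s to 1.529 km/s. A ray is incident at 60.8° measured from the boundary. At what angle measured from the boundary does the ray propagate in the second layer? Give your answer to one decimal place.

52.2°

Convert to the normal: θ₁ = 90° − 60.8° = 29.2°.
sin θ₁/V₁ = sin θ₂/V₂ ⇒ sin θ₂ = 1.529·sin 29.2°/1.218 = 1.529·0.4879/1.218 = 0.6124.
θ₂ = arcsin 0.6124 = 37.77° from the normal.
From the interface: 90° − 37.77° = 52.23°.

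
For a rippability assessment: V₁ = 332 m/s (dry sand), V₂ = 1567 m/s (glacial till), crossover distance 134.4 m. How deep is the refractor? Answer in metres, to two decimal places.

h = (x_cross/2)·√((V₂−V₁)/(V₂+V₁)).
(V₂−V₁)/(V₂+V₁) = (1567−332)/(1567+332) = 0.6503; √ = 0.8064.
h = (134.4/2)·0.8064 = 54.19 m.

54.19 m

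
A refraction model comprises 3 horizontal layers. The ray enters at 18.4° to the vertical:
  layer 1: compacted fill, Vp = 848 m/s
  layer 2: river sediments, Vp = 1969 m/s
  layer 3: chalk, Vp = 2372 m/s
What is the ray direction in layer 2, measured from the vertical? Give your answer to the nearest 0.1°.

Snell's law across each interface conserves sin θ / V, so sin θ_2 = V_2·sin θ₁/V₁.
sin θ_2 = 1969 × sin 18.4° / 848 = 0.7329.
θ_2 = arcsin 0.7329 = 47.13°.

47.1°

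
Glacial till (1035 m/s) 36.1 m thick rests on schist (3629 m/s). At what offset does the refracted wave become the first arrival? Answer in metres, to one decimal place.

96.8 m

θ_c = arcsin(1035/3629) = 16.57°, so cos θ_c = 0.9585 and tᵢ = 2h cos θ_c/V₁ = 0.0669 s.
At crossover x/V₁ = x/V₂ + tᵢ ⇒ x = tᵢ/(1/V₁ − 1/V₂) = 0.06686/(9.6618e-04 − 2.7556e-04) = 96.81 m.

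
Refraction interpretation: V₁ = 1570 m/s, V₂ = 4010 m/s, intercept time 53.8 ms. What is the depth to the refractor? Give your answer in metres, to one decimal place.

45.9 m

h = tᵢ·V₁·V₂ / (2·√(V₂²−V₁²)).
√(V₂²−V₁²) = √(4010² − 1570²) = 3689.9 m/s.
h = 0.0538 s × 1570 × 4010 / (2 × 3689.9) = 45.90 m.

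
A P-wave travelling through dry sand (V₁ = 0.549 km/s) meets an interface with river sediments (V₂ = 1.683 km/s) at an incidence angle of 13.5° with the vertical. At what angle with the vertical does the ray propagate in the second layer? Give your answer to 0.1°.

sin θ₁/V₁ = sin θ₂/V₂ ⇒ sin θ₂ = 1.683·sin 13.5°/0.549 = 1.683·0.2334/0.549 = 0.7156.
θ₂ = sin⁻¹(0.7156) = 45.70° (from vertical).

45.7°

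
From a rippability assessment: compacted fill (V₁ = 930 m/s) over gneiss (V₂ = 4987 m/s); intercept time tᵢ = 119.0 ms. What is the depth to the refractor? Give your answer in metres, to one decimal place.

h = tᵢ·V₁·V₂ / (2·√(V₂²−V₁²)).
√(V₂²−V₁²) = √(4987² − 930²) = 4899.5 m/s.
h = 0.119 s × 930 × 4987 / (2 × 4899.5) = 56.32 m.

56.3 m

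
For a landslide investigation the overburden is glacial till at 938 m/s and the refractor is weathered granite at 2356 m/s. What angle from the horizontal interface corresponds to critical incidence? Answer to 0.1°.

66.5°

Critical incidence: sin θ_c = V₁/V₂ = 938/2356 = 0.3981.
θ_c = arcsin 0.3981 = 23.46°.
Measured from the interface: 90° − 23.46° = 66.54°.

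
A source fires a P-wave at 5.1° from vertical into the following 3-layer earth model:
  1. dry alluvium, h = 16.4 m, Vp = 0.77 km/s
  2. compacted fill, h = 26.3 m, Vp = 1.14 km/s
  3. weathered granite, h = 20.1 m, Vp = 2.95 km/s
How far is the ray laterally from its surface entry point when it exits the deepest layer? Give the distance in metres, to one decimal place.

12.2 m

Apply Snell's law at each interface; in layer i the horizontal offset is hᵢ·tan θᵢ.
Layer 1: θ = 5.10°; offset = 16.4·tan 5.10° = 1.464 m.
Layer 2: sin θ = 1.14·sin 5.1°/0.77 = 0.1316, θ = 7.56°; offset = 26.3·tan 7.56° = 3.492 m.
Layer 3: sin θ = 2.95·sin 5.1°/0.77 = 0.3406, θ = 19.91°; offset = 20.1·tan 19.91° = 7.281 m.
Σ offsets = 12.236 m.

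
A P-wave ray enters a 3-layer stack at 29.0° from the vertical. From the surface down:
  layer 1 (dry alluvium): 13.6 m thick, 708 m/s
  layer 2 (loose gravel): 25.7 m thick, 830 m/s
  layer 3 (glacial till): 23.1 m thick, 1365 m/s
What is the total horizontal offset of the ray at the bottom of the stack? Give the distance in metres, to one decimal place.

86.0 m

Ray parameter p = sin 29.0° / 708 m/s = 6.8476e-04 s/m.
Layer 1: θ = 29.00°; offset = 13.6·tan 29.00° = 7.539 m.
Layer 2: sin θ = p·830 = 0.5684 → θ = 34.64°; offset = 25.7·tan 34.64° = 17.753 m.
Layer 3: sin θ = p·1365 = 0.9347 → θ = 69.18°; offset = 23.1·tan 69.18° = 60.745 m.
Total horizontal offset = 86.036 m.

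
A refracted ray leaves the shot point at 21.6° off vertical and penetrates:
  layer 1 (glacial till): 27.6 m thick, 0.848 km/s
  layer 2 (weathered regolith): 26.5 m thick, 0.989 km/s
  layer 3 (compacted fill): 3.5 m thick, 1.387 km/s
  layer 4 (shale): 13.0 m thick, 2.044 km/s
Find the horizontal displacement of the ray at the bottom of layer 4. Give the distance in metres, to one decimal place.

51.2 m

Ray parameter p = sin 21.6° / 0.848 km/s = 4.3411e-01 s/km.
Layer 1: θ = 21.60°; offset = 27.6·tan 21.60° = 10.928 m.
Layer 2: sin θ = p·0.989 = 0.4293 → θ = 25.43°; offset = 26.5·tan 25.43° = 12.597 m.
Layer 3: sin θ = p·1.387 = 0.6021 → θ = 37.02°; offset = 3.5·tan 37.02° = 2.639 m.
Layer 4: sin θ = p·2.044 = 0.8873 → θ = 62.54°; offset = 13.0·tan 62.54° = 25.014 m.
Σ offsets = 51.178 m.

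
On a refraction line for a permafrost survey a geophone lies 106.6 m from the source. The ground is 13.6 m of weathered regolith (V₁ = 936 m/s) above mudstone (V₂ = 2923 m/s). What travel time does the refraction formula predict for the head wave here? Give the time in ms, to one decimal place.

t = x/V₂ + 2h·√(V₂²−V₁²)/(V₁V₂).
√(V₂²−V₁²) = √(2923²−936²) = 2769.1 m/s; delay term = 2·13.6·2769.1/(936·2923) = 0.02753 s.
t = 106.6/2923 + 0.02753 = 0.06400 s.

64.0 ms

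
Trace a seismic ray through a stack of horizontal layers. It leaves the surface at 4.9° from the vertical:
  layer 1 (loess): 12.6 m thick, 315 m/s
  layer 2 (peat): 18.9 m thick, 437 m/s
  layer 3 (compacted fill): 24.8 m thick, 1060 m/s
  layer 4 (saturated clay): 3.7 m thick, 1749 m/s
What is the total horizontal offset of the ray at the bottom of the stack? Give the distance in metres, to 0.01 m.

p = sin θ₁/V₁ = sin 4.9°/315 = 2.7116e-04 s/m is conserved through the stack.
Layer 1: θ = 4.90°; offset = 12.6·tan 4.90° = 1.0802 m.
Layer 2: sin θ = p·437 = 0.1185 → θ = 6.81°; offset = 18.9·tan 6.81° = 2.2555 m.
Layer 3: sin θ = p·1060 = 0.2874 → θ = 16.70°; offset = 24.8·tan 16.70° = 7.4425 m.
Layer 4: sin θ = p·1749 = 0.4743 → θ = 28.31°; offset = 3.7·tan 28.31° = 1.9932 m.
Total horizontal offset = 12.7714 m.

12.77 m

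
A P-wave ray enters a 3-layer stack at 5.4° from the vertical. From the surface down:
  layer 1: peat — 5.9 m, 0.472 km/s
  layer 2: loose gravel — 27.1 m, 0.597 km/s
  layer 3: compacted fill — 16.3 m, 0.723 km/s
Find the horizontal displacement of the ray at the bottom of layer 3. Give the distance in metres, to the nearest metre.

6 m

Apply Snell's law at each interface; in layer i the horizontal offset is hᵢ·tan θᵢ.
Layer 1: θ = 5.40°; offset = 5.9·tan 5.40° = 0.558 m.
Layer 2: sin θ = 0.597·sin 5.4°/0.472 = 0.1190, θ = 6.84°; offset = 27.1·tan 6.84° = 3.249 m.
Layer 3: sin θ = 0.723·sin 5.4°/0.472 = 0.1442, θ = 8.29°; offset = 16.3·tan 8.29° = 2.374 m.
Summing the layer offsets gives 6.181 m.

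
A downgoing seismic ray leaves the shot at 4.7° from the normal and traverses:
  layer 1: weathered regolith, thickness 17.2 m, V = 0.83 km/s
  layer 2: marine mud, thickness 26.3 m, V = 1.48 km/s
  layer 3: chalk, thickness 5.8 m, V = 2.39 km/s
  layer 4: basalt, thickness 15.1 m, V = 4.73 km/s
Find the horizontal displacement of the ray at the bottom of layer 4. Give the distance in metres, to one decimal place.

14.7 m

Apply Snell's law at each interface; in layer i the horizontal offset is hᵢ·tan θᵢ.
Layer 1: θ = 4.70°; offset = 17.2·tan 4.70° = 1.414 m.
Layer 2: sin θ = 1.48·sin 4.7°/0.83 = 0.1461, θ = 8.40°; offset = 26.3·tan 8.40° = 3.884 m.
Layer 3: sin θ = 2.39·sin 4.7°/0.83 = 0.2359, θ = 13.65°; offset = 5.8·tan 13.65° = 1.408 m.
Layer 4: sin θ = 4.73·sin 4.7°/0.83 = 0.4670, θ = 27.84°; offset = 15.1·tan 27.84° = 7.974 m.
Σ offsets = 14.680 m.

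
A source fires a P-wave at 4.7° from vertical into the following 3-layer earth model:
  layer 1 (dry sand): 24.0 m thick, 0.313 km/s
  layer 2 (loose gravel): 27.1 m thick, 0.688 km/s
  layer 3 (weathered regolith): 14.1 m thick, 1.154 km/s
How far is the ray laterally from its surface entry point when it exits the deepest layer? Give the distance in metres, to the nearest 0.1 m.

Apply Snell's law at each interface; in layer i the horizontal offset is hᵢ·tan θᵢ.
Layer 1: θ = 4.70°; offset = 24.0·tan 4.70° = 1.973 m.
Layer 2: sin θ = 0.688·sin 4.7°/0.313 = 0.1801, θ = 10.38°; offset = 27.1·tan 10.38° = 4.962 m.
Layer 3: sin θ = 1.154·sin 4.7°/0.313 = 0.3021, θ = 17.58°; offset = 14.1·tan 17.58° = 4.468 m.
Total horizontal offset = 11.404 m.

11.4 m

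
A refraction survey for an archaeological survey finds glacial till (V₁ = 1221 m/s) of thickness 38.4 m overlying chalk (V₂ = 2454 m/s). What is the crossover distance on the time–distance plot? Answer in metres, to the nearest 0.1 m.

x_cross = 2h·√((V₂+V₁)/(V₂−V₁)).
(V₂+V₁)/(V₂−V₁) = (2454+1221)/(2454−1221) = 2.9805; √ = 1.7264.
x_cross = 2·38.4·1.7264 = 132.59 m.

132.6 m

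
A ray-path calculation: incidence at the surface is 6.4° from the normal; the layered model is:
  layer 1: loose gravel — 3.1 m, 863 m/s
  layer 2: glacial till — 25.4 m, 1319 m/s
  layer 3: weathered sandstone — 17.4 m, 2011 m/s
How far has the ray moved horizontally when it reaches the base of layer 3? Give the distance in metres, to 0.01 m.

9.42 m

Apply Snell's law at each interface; in layer i the horizontal offset is hᵢ·tan θᵢ.
Layer 1: θ = 6.40°; offset = 3.1·tan 6.40° = 0.3477 m.
Layer 2: sin θ = 1319·sin 6.4°/863 = 0.1704, θ = 9.81°; offset = 25.4·tan 9.81° = 4.3915 m.
Layer 3: sin θ = 2011·sin 6.4°/863 = 0.2597, θ = 15.06°; offset = 17.4·tan 15.06° = 4.6803 m.
Summing the layer offsets gives 9.4196 m.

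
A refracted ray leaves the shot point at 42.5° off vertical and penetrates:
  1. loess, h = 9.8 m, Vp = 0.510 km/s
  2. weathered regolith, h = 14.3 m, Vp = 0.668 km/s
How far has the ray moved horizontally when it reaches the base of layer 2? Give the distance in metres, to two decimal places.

36.15 m

Apply Snell's law at each interface; in layer i the horizontal offset is hᵢ·tan θᵢ.
Layer 1: θ = 42.50°; offset = 9.8·tan 42.50° = 8.9800 m.
Layer 2: sin θ = 0.668·sin 42.5°/0.510 = 0.8849, θ = 62.24°; offset = 14.3·tan 62.24° = 27.1661 m.
Summing the layer offsets gives 36.1462 m.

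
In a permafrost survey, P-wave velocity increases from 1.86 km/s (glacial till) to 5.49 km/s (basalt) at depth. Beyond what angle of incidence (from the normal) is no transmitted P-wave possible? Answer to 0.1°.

19.8°

Critical incidence: sin θ_c = V₁/V₂ = 1.86/5.49 = 0.3388.
θ_c = arcsin 0.3388 = 19.80°.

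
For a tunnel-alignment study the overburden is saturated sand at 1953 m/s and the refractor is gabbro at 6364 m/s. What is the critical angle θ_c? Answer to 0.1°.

Critical incidence: sin θ_c = V₁/V₂ = 1953/6364 = 0.3069.
θ_c = arcsin 0.3069 = 17.87°.

17.9°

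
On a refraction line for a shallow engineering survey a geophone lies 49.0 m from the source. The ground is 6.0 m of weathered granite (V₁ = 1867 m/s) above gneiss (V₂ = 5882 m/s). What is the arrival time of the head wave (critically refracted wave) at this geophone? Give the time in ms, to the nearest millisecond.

14 ms

t = x/V₂ + 2h·√(V₂²−V₁²)/(V₁V₂).
√(V₂²−V₁²) = √(5882²−1867²) = 5577.8 m/s; delay term = 2·6.0·5577.8/(1867·5882) = 0.00610 s.
t = 49.0/5882 + 0.00610 = 0.01443 s.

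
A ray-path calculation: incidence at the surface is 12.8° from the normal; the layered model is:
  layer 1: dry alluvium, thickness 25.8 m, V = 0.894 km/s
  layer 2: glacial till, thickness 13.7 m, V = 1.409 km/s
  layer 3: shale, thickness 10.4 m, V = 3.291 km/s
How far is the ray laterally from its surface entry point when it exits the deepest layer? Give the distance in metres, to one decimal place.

Apply Snell's law at each interface; in layer i the horizontal offset is hᵢ·tan θᵢ.
Layer 1: θ = 12.80°; offset = 25.8·tan 12.80° = 5.862 m.
Layer 2: sin θ = 1.409·sin 12.8°/0.894 = 0.3492, θ = 20.44°; offset = 13.7·tan 20.44° = 5.105 m.
Layer 3: sin θ = 3.291·sin 12.8°/0.894 = 0.8156, θ = 54.64°; offset = 10.4·tan 54.64° = 14.658 m.
Σ offsets = 25.624 m.

25.6 m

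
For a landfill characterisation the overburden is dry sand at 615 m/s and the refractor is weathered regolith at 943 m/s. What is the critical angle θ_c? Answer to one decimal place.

40.7°

At critical incidence the refracted ray runs along the interface (θ₂ = 90°), so sin θ_c = V₁/V₂.
θ_c = arcsin(615/943) = arcsin 0.6522 = 40.71°.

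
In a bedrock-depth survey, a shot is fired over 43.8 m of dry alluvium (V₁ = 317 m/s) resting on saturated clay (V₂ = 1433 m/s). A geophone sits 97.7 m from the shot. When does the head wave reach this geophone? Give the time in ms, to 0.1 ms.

337.7 ms

θ_c = arcsin(V₁/V₂) = arcsin(317/1433) = 12.78°, cos θ_c = 0.9752.
Intercept time tᵢ = 2h cos θ_c / V₁ = 2·43.8·0.9752/317 = 0.26949 s.
t = x/V₂ + tᵢ = 97.7/1433 + 0.26949 = 0.33767 s.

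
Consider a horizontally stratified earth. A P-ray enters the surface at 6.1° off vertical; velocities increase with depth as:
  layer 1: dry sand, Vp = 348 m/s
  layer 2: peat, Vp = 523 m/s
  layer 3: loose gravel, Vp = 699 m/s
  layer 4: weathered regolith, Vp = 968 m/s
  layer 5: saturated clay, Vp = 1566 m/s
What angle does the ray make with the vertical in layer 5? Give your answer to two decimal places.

Ray parameter p = sin 6.1° / 348 = 3.0536e-04 s/m.
sin θ_5 = p·V_5 = 3.0536e-04 × 1566 = 0.4782.
θ_5 = arcsin 0.4782 = 28.57°.

28.57°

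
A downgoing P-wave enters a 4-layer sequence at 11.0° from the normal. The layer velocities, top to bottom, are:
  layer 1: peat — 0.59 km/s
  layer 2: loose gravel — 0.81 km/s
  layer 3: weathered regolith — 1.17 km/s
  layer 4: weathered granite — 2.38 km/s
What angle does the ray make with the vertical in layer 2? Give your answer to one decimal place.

15.2°

Ray parameter p = sin 11.0° / 0.59 = 3.2341e-01 s/km.
sin θ_2 = p·V_2 = 3.2341e-01 × 0.81 = 0.2620.
θ_2 = 15.19° from the vertical.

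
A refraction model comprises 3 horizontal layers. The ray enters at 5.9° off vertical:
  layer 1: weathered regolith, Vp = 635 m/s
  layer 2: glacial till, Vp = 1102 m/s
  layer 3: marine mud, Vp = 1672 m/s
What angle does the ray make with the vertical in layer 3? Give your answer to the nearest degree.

Ray parameter p = sin 5.9° / 635 = 1.6188e-04 s/m.
sin θ_3 = p·V_3 = 1.6188e-04 × 1672 = 0.2707.
θ_3 = 15.70° from the vertical.

16°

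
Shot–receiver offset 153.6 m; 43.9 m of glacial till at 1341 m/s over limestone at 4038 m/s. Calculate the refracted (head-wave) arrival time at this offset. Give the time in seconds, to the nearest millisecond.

t = x/V₂ + 2h·√(V₂²−V₁²)/(V₁V₂).
√(V₂²−V₁²) = √(4038²−1341²) = 3808.8 m/s; delay term = 2·43.9·3808.8/(1341·4038) = 0.06176 s.
t = 153.6/4038 + 0.06176 = 0.09980 s.

0.100 s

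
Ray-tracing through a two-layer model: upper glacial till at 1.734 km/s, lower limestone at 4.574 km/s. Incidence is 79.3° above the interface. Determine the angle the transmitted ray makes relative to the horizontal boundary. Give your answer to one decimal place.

Angle from the normal: 90° − 79.3° = 10.7°.
sin θ₁/V₁ = sin θ₂/V₂ ⇒ sin θ₂ = 4.574·sin 10.7°/1.734 = 4.574·0.1857/1.734 = 0.4898.
θ₂ = sin⁻¹(0.4898) = 29.32° (from vertical).
From the interface: 90° − 29.32° = 60.68°.

60.7°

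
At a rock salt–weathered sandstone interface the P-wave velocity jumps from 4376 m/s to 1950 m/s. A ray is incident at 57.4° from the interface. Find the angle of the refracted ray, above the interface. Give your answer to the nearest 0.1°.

Convert to the normal: θ₁ = 90° − 57.4° = 32.6°.
Snell's law: sin θ₂ = (V₂/V₁)·sin θ₁ = (1950/4376)·sin 32.6° = 0.2401.
θ₂ = arcsin 0.2401 = 13.89° from the normal.
From the interface: 90° − 13.89° = 76.11°.

76.1°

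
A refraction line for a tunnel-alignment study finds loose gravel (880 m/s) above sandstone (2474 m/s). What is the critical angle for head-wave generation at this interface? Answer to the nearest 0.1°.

At critical incidence the refracted ray runs along the interface (θ₂ = 90°), so sin θ_c = V₁/V₂.
θ_c = arcsin(880/2474) = arcsin 0.3557 = 20.84°.

20.8°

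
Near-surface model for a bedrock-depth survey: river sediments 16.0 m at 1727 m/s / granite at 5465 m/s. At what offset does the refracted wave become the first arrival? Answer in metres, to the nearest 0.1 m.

x_cross = 2h·√((V₂+V₁)/(V₂−V₁)).
(V₂+V₁)/(V₂−V₁) = (5465+1727)/(5465−1727) = 1.9240; √ = 1.3871.
x_cross = 2·16.0·1.3871 = 44.39 m.

44.4 m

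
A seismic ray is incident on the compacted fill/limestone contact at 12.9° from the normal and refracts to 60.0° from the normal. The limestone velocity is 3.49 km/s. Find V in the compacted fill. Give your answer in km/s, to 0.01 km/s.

0.90 km/s

sin 12.9° = 0.2233; sin 60.0° = 0.8660.
V₁ = V₂·(sin θ₁/sin θ₂) = 3.49·(0.2233/0.8660) = 0.90 km/s.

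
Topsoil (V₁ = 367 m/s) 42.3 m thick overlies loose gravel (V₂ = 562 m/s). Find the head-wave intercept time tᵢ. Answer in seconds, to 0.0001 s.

0.1746 s

tᵢ = 2h·√(V₂²−V₁²)/(V₁V₂).
√(V₂²−V₁²) = √(562²−367²) = 425.6 m/s.
tᵢ = 2·42.3·425.6/(367·562) = 0.17458 s.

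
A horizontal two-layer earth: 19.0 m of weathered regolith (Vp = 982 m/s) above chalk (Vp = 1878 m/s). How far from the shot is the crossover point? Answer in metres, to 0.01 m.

x_cross = 2h·√((V₂+V₁)/(V₂−V₁)).
(V₂+V₁)/(V₂−V₁) = (1878+982)/(1878−982) = 3.1920; √ = 1.7866.
x_cross = 2·19.0·1.7866 = 67.89 m.

67.89 m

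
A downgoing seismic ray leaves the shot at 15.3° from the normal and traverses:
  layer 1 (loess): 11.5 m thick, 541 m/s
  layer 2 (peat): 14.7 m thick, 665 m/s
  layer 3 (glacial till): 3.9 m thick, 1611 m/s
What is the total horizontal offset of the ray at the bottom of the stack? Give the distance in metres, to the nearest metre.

Ray parameter p = sin 15.3° / 541 m/s = 4.8775e-04 s/m.
Layer 1: θ = 15.30°; offset = 11.5·tan 15.30° = 3.146 m.
Layer 2: sin θ = p·665 = 0.3244 → θ = 18.93°; offset = 14.7·tan 18.93° = 5.041 m.
Layer 3: sin θ = p·1611 = 0.7858 → θ = 51.79°; offset = 3.9·tan 51.79° = 4.955 m.
Σ offsets = 13.141 m.

13 m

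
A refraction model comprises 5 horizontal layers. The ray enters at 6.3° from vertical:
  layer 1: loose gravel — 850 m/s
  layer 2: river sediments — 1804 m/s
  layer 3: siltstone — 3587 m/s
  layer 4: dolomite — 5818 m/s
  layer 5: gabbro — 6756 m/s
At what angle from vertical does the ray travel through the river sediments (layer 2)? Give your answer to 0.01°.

13.47°

Ray parameter p = sin 6.3° / 850 = 1.2910e-04 s/m.
sin θ_2 = p·V_2 = 1.2910e-04 × 1804 = 0.2329.
θ_2 = 13.47° from the vertical.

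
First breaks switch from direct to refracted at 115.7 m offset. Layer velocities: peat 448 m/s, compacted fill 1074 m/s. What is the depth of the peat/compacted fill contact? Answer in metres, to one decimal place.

37.1 m

x_cross = 2h·√((V₂+V₁)/(V₂−V₁)) → h = x_cross / (2·√((V₂+V₁)/(V₂−V₁))).
√((V₂+V₁)/(V₂−V₁)) = √((1074+448)/(1074−448)) = 1.5593.
h = 115.7 / (2·1.5593) = 37.10 m.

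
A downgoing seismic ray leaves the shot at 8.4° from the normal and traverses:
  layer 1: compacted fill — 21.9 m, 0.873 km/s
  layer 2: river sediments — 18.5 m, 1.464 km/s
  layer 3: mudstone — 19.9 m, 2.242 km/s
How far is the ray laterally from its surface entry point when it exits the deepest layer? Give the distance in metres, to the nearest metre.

16 m

Apply Snell's law at each interface; in layer i the horizontal offset is hᵢ·tan θᵢ.
Layer 1: θ = 8.40°; offset = 21.9·tan 8.40° = 3.234 m.
Layer 2: sin θ = 1.464·sin 8.4°/0.873 = 0.2450, θ = 14.18°; offset = 18.5·tan 14.18° = 4.675 m.
Layer 3: sin θ = 2.242·sin 8.4°/0.873 = 0.3752, θ = 22.03°; offset = 19.9·tan 22.03° = 8.054 m.
Σ offsets = 15.962 m.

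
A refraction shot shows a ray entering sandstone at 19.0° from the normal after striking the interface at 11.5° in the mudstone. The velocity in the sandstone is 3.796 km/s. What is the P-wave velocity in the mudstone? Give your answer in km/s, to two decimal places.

2.32 km/s

sin 11.5° = 0.1994; sin 19.0° = 0.3256.
V₁ = V₂·(sin θ₁/sin θ₂) = 3.796·(0.1994/0.3256) = 2.32 km/s.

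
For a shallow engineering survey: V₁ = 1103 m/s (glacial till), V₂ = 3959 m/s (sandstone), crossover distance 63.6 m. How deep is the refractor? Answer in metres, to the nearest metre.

x_cross = 2h·√((V₂+V₁)/(V₂−V₁)) → h = x_cross / (2·√((V₂+V₁)/(V₂−V₁))).
√((V₂+V₁)/(V₂−V₁)) = √((3959+1103)/(3959−1103)) = 1.3313.
h = 63.6 / (2·1.3313) = 23.89 m.

24 m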